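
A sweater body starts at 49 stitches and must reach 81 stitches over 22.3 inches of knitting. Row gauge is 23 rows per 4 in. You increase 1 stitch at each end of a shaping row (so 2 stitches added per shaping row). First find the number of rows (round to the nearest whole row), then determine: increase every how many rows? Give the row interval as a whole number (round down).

Increase every 8th row.

Rows = 22.3 × 5.75 = 128.2 → 128 rows.
Stitches to add: 32 → 16 shaping rows (at 2 st each).
128 / 16 = 8.00 → every 8 rows.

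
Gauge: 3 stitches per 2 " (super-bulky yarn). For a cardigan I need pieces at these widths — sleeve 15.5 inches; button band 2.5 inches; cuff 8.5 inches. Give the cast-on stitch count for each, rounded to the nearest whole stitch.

sleeve 23; button band 4; cuff 13.

Rate = 3/2 = 1.5 sts per in.
sleeve: 15.5 × 1.5 = 23.25 → 23.
button band: 2.5 × 1.5 = 3.75 → 4.
cuff: 8.5 × 1.5 = 12.75 → 13.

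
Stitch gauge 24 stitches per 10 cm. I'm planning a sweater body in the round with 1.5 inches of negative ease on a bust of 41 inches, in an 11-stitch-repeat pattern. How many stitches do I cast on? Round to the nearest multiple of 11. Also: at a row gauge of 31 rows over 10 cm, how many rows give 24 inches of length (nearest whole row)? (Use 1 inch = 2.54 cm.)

Cast on 242 stitches; work 189 rows.

Finished = 41 − 1.5 = 39.5 inches.
39.5 inches × 2.54 = 100.33 cm.
24/10 = 2.4 sts per cm; 100.33 × 2.4 = 240.79 sts.
Nearest multiple of 11 → 242.
24 inches = 60.96 cm; × 3.1 = 188.98 → 189 rows.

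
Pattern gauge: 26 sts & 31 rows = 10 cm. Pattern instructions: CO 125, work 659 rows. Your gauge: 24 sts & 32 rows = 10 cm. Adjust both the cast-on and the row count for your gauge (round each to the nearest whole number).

Cast on 115 stitches; work 680 rows.

Stitches: 125 × 24/26 = 115.38 → 115.
Rows: 659 × 32/31 = 680.26 → 680.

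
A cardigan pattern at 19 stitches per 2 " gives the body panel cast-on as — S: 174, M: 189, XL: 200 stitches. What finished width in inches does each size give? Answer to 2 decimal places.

19/2 = 9.5 sts per in.
S: 174 / 9.5 = 18.316 → 18.32 in.
M: 189 / 9.5 = 19.895 → 19.89 in.
XL: 200 / 9.5 = 21.053 → 21.05 in.

S 18.32 inches; M 19.89 inches; XL 21.05 inches.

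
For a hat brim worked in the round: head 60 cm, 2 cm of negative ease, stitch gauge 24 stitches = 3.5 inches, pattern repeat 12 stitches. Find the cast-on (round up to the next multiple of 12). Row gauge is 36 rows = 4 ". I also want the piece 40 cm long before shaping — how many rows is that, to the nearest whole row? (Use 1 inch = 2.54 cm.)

Finished = 60 − 2 = 58 cm.
58 cm × 1/2.54 = 22.83 inches.
24/3.5 = 6.857 sts per in; 22.83 × 6.857 = 156.58 sts.
Next multiple of 12 → 168.
40 cm = 15.75 inches; × 9 = 141.73 → 142 rows.

Cast on 168 stitches; work 142 rows.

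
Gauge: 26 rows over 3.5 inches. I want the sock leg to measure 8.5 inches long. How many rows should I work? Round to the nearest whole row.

Knit 63 rows.

26 rows / 3.5 in = 7.429 rows per inch.
8.5 × 7.429 = 63.14 rows.
Round to nearest → 63.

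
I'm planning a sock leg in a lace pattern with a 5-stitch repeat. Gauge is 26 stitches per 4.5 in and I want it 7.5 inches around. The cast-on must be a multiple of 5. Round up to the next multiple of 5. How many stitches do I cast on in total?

26 / 4.5 = 5.778 sts per inch.
7.5 × 5.778 = 43.33 sts.
Next multiple of 5: 45.

45 stitches.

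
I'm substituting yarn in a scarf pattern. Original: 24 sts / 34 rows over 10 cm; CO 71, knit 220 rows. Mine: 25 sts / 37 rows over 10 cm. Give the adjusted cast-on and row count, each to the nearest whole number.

Stitches: 71 × 25/24 = 73.96 → 74.
Rows: 220 × 37/34 = 239.41 → 239.

Cast on 74 stitches; work 239 rows.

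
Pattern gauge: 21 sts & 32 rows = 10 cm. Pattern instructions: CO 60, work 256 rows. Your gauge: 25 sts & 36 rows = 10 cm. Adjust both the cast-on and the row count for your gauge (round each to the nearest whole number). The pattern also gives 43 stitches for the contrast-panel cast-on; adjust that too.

Stitches: 60 × 25/21 = 71.43 → 71.
Rows: 256 × 36/32 = 288.00 → 288.
contrast-panel cast-on: 43 × 25/21 = 51.19 → 51.

Cast on 71 stitches; work 288 rows; contrast-panel cast-on 51 stitches.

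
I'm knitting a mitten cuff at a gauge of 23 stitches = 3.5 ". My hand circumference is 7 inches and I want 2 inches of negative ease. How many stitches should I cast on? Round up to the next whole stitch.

33 stitches.

Finished = 7 − 2 = 5 in.
23 / 3.5 = 6.571 sts per inch.
5.00 × 6.571 = 32.86 sts.
→ 33 sts.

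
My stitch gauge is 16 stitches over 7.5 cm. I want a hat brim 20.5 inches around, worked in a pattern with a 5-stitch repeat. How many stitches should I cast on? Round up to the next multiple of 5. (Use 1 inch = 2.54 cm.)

CO 115 sts.

20.5 in = 20.5 × 2.54 = 52.07 cm.
16 / 7.5 = 2.133 sts/cm.
52.07 × 2.133 = 111.08 sts.
→ 115.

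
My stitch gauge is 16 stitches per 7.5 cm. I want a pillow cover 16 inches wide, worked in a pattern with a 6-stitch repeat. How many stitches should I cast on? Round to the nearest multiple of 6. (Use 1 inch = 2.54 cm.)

16 in = 16 × 2.54 = 40.64 cm.
16 / 7.5 = 2.133 sts/cm.
40.64 × 2.133 = 86.70 sts.
→ 84.

Cast on 84 stitches.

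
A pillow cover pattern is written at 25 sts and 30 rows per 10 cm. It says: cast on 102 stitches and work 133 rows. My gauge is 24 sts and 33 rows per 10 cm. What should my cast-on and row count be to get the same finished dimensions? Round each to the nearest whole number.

Stitches: 102 × 24/25 = 97.92 → 98.
Rows: 133 × 33/30 = 146.30 → 146.

Cast on 98 stitches; work 146 rows.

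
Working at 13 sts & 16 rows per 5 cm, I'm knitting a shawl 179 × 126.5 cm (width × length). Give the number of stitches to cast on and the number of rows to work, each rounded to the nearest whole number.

Stitch gauge = 13/5 = 2.6 sts/cm; 179 × 2.6 = 465.40 → 465 sts.
Row gauge = 16/5 = 3.2 rows/cm; 126.5 × 3.2 = 404.80 → 405 rows.

Cast on 465 stitches and work 405 rows.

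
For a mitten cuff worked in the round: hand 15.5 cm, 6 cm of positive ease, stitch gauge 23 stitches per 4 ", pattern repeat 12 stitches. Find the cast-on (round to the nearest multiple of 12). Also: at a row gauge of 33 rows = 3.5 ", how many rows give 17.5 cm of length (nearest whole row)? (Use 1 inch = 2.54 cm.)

Cast on 48 stitches; work 65 rows.

Finished = 15.5 + 6 = 21.5 cm.
21.5 cm × 1/2.54 = 8.46 inches.
23/4 = 5.75 sts per in; 8.46 × 5.75 = 48.67 sts.
Nearest multiple of 12 → 48.
17.5 cm = 6.89 inches; × 9.429 = 64.96 → 65 rows.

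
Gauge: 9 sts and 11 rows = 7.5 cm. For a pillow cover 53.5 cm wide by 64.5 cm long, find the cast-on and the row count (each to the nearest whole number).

Cast on 64 stitches and work 95 rows.

Stitch gauge = 9/7.5 = 1.2 sts/cm; 53.5 × 1.2 = 64.20 → 64 sts.
Row gauge = 11/7.5 = 1.467 rows/cm; 64.5 × 1.467 = 94.60 → 95 rows.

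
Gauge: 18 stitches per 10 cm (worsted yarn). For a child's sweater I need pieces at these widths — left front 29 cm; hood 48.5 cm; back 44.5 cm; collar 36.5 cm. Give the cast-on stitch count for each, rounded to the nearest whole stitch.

left front 52; hood 87; back 80; collar 66.

Rate = 18/10 = 1.8 sts per cm.
left front: 29 × 1.8 = 52.20 → 52.
hood: 48.5 × 1.8 = 87.30 → 87.
back: 44.5 × 1.8 = 80.10 → 80.
collar: 36.5 × 1.8 = 65.70 → 66.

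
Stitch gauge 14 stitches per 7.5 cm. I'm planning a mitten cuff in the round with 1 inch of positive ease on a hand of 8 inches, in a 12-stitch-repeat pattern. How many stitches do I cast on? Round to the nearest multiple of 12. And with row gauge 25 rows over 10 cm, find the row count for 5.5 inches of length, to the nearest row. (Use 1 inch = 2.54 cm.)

Finished = 8 + 1 = 9 inches.
9 inches × 2.54 = 22.86 cm.
14/7.5 = 1.867 sts per cm; 22.86 × 1.867 = 42.67 sts.
Nearest multiple of 12 → 48.
5.5 inches = 13.97 cm; × 2.5 = 34.92 → 35 rows.

Cast on 48 stitches; work 35 rows.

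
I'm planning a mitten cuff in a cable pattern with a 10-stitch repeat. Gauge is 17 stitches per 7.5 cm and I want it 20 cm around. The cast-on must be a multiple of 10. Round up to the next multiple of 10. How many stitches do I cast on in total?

Cast on 50 stitches.

17 / 7.5 = 2.267 sts per cm.
20 × 2.267 = 45.33 sts.
Next multiple of 10: 50.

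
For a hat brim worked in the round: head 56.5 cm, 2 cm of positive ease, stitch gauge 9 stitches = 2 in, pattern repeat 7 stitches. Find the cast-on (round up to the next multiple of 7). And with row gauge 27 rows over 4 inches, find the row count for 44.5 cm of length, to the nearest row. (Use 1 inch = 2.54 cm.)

Finished = 56.5 + 2 = 58.5 cm.
58.5 cm × 1/2.54 = 23.03 inches.
9/2 = 4.5 sts per in; 23.03 × 4.5 = 103.64 sts.
Next multiple of 7 → 105.
44.5 cm = 17.52 inches; × 6.75 = 118.26 → 118 rows.

Cast on 105 stitches; work 118 rows.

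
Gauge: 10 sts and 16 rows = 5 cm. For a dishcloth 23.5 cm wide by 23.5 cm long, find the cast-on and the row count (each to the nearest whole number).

Cast on 47 stitches and work 75 rows.

Stitch gauge = 10/5 = 2 sts/cm; 23.5 × 2 = 47.00 → 47 sts.
Row gauge = 16/5 = 3.2 rows/cm; 23.5 × 3.2 = 75.20 → 75 rows.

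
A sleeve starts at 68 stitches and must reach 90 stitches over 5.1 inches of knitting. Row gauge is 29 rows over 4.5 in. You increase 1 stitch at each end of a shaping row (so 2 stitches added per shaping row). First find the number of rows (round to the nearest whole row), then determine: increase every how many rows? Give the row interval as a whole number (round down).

Increase every 3rd row.

Rows = 5.1 × 6.444 = 32.9 → 33 rows.
Stitches to add: 22 → 11 shaping rows (at 2 st each).
33 / 11 = 3.00 → every 3 rows.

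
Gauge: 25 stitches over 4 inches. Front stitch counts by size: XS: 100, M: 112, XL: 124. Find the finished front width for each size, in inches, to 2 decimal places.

25/4 = 6.25 sts per in.
XS: 100 / 6.25 = 16.000 → 16.00 in.
M: 112 / 6.25 = 17.920 → 17.92 in.
XL: 124 / 6.25 = 19.840 → 19.84 in.

XS 16.00 inches; M 17.92 inches; XL 19.84 inches.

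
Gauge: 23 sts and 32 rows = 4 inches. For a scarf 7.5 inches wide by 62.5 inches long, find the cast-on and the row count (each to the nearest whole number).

Stitch gauge = 23/4 = 5.75 sts/in; 7.5 × 5.75 = 43.12 → 43 sts.
Row gauge = 32/4 = 8 rows/in; 62.5 × 8 = 500.00 → 500 rows.

Cast on 43 stitches and work 500 rows.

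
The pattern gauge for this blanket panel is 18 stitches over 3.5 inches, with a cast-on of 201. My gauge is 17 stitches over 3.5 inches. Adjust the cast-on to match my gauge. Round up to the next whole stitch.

Scale factor = 17 / 18 = 0.944.
201 × 17 / 18 = 189.83 sts.
→ 190 sts.

190 stitches.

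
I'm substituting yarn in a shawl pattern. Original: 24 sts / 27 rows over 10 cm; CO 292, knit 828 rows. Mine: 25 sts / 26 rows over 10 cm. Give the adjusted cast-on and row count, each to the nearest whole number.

Cast on 304 stitches; work 797 rows.

Stitches: 292 × 25/24 = 304.17 → 304.
Rows: 828 × 26/27 = 797.33 → 797.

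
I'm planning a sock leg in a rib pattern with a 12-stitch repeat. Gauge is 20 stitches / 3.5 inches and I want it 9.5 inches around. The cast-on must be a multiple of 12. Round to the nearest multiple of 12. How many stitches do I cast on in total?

CO 60 sts.

20 / 3.5 = 5.714 sts per inch.
9.5 × 5.714 = 54.29 sts.
Nearest multiple of 12: 60.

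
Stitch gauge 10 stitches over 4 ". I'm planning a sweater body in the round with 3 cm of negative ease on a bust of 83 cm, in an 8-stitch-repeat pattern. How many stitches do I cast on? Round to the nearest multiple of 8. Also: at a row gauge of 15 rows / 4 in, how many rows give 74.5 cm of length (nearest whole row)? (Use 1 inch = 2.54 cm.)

Finished = 83 − 3 = 80 cm.
80 cm × 1/2.54 = 31.50 inches.
10/4 = 2.5 sts per in; 31.50 × 2.5 = 78.74 sts.
Nearest multiple of 8 → 80.
74.5 cm = 29.33 inches; × 3.75 = 109.99 → 110 rows.

Cast on 80 stitches; work 110 rows.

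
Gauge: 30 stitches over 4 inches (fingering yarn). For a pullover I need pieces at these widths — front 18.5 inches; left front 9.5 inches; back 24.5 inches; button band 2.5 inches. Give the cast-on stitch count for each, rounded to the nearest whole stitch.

front 139; left front 71; back 184; button band 19.

Rate = 30/4 = 7.5 sts per in.
front: 18.5 × 7.5 = 138.75 → 139.
left front: 9.5 × 7.5 = 71.25 → 71.
back: 24.5 × 7.5 = 183.75 → 184.
button band: 2.5 × 7.5 = 18.75 → 19.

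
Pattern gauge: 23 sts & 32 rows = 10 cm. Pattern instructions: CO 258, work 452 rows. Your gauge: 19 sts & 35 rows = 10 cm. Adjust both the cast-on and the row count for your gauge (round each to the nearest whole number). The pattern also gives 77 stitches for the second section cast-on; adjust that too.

Cast on 213 stitches; work 494 rows; second section cast-on 64 stitches.

Stitches: 258 × 19/23 = 213.13 → 213.
Rows: 452 × 35/32 = 494.38 → 494.
second section cast-on: 77 × 19/23 = 63.61 → 64.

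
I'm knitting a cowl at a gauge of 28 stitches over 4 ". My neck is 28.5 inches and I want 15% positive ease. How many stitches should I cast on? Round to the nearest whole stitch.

Cast on 229 stitches.

Finished = 28.5 × 1.15 = 32.77 in.
28 / 4 = 7 sts per inch.
32.77 × 7 = 229.43 sts.
→ 229 sts.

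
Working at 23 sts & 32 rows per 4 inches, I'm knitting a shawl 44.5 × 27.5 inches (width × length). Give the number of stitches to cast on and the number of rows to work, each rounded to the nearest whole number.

Stitch gauge = 23/4 = 5.75 sts/in; 44.5 × 5.75 = 255.88 → 256 sts.
Row gauge = 32/4 = 8 rows/in; 27.5 × 8 = 220.00 → 220 rows.

Cast on 256 stitches and work 220 rows.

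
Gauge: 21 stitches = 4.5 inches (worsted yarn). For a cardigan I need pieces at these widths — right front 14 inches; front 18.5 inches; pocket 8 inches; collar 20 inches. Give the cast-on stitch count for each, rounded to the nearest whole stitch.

Rate = 21/4.5 = 4.667 sts per in.
right front: 14 × 4.667 = 65.33 → 65.
front: 18.5 × 4.667 = 86.33 → 86.
pocket: 8 × 4.667 = 37.33 → 37.
collar: 20 × 4.667 = 93.33 → 93.

right front 65; front 86; pocket 37; collar 93.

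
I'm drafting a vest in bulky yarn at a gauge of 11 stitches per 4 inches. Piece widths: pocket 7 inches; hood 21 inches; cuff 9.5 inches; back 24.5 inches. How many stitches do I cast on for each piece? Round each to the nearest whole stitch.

Rate = 11/4 = 2.75 sts per in.
pocket: 7 × 2.75 = 19.25 → 19.
hood: 21 × 2.75 = 57.75 → 58.
cuff: 9.5 × 2.75 = 26.12 → 26.
back: 24.5 × 2.75 = 67.38 → 67.

pocket 19; hood 58; cuff 26; back 67.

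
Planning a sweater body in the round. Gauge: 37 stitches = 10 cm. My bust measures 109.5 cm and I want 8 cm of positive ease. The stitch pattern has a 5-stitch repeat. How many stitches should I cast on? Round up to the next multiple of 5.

435 stitches.

Finished = 109.5 + 8 = 117.5 cm.
37 / 10 = 3.7 sts/cm.
117.5 × 3.7 = 434.75 sts.
Next multiple of 5: 435.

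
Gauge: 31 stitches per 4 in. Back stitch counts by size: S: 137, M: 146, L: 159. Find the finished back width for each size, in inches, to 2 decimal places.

31/4 = 7.75 sts per in.
S: 137 / 7.75 = 17.677 → 17.68 in.
M: 146 / 7.75 = 18.839 → 18.84 in.
L: 159 / 7.75 = 20.516 → 20.52 in.

S 17.68 inches; M 18.84 inches; L 20.52 inches.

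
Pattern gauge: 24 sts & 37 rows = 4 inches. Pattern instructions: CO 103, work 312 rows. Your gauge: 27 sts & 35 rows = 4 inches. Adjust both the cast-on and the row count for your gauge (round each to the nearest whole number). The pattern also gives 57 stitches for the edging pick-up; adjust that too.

Cast on 116 stitches; work 295 rows; edging pick-up 64 stitches.

Stitches: 103 × 27/24 = 115.88 → 116.
Rows: 312 × 35/37 = 295.14 → 295.
edging pick-up: 57 × 27/24 = 64.12 → 64.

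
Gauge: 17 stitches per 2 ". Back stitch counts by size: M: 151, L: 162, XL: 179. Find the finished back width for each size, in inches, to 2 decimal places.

17/2 = 8.5 sts per in.
M: 151 / 8.5 = 17.765 → 17.76 in.
L: 162 / 8.5 = 19.059 → 19.06 in.
XL: 179 / 8.5 = 21.059 → 21.06 in.

M 17.76 inches; L 19.06 inches; XL 21.06 inches.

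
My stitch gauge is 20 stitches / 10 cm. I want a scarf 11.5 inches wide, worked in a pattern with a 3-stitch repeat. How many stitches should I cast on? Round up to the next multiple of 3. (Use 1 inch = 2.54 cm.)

60 stitches.

11.5 in = 11.5 × 2.54 = 29.21 cm.
20 / 10 = 2 sts/cm.
29.21 × 2 = 58.42 sts.
→ 60.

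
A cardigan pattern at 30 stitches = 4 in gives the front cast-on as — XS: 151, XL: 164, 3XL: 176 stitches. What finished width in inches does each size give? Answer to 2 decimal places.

XS 20.13 inches; XL 21.87 inches; 3XL 23.47 inches.

30/4 = 7.5 sts per in.
XS: 151 / 7.5 = 20.133 → 20.13 in.
XL: 164 / 7.5 = 21.867 → 21.87 in.
3XL: 176 / 7.5 = 23.467 → 23.47 in.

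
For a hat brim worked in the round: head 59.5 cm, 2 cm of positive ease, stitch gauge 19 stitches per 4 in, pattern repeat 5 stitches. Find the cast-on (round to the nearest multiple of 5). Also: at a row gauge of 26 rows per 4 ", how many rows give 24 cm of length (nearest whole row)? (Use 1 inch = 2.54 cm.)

Finished = 59.5 + 2 = 61.5 cm.
61.5 cm × 1/2.54 = 24.21 inches.
19/4 = 4.75 sts per in; 24.21 × 4.75 = 115.01 sts.
Nearest multiple of 5 → 115.
24 cm = 9.45 inches; × 6.5 = 61.42 → 61 rows.

Cast on 115 stitches; work 61 rows.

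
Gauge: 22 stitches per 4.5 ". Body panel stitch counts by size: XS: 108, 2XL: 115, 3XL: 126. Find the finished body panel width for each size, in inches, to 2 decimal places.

22/4.5 = 4.889 sts per in.
XS: 108 / 4.889 = 22.091 → 22.09 in.
2XL: 115 / 4.889 = 23.523 → 23.52 in.
3XL: 126 / 4.889 = 25.773 → 25.77 in.

XS 22.09 inches; 2XL 23.52 inches; 3XL 25.77 inches.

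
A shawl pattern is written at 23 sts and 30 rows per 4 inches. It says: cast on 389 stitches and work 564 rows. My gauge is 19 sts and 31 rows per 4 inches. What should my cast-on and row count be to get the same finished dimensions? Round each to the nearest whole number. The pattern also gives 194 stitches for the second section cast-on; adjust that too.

Stitches: 389 × 19/23 = 321.35 → 321.
Rows: 564 × 31/30 = 582.80 → 583.
second section cast-on: 194 × 19/23 = 160.26 → 160.

Cast on 321 stitches; work 583 rows; second section cast-on 160 stitches.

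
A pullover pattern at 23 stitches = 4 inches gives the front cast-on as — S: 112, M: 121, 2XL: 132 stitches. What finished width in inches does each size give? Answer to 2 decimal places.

23/4 = 5.75 sts per in.
S: 112 / 5.75 = 19.478 → 19.48 in.
M: 121 / 5.75 = 21.043 → 21.04 in.
2XL: 132 / 5.75 = 22.957 → 22.96 in.

S 19.48 inches; M 21.04 inches; 2XL 22.96 inches.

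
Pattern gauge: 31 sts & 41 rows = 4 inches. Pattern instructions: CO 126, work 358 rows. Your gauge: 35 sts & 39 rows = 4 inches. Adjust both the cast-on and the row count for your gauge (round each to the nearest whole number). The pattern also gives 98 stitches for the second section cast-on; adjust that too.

Stitches: 126 × 35/31 = 142.26 → 142.
Rows: 358 × 39/41 = 340.54 → 341.
second section cast-on: 98 × 35/31 = 110.65 → 111.

Cast on 142 stitches; work 341 rows; second section cast-on 111 stitches.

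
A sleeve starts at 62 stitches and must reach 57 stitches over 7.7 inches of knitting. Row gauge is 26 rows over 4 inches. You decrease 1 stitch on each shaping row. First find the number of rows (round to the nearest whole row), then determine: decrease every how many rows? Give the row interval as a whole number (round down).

Rows = 7.7 × 6.5 = 50.1 → 50 rows.
Stitches to remove: 5 → 5 shaping rows (at 1 st each).
50 / 5 = 10.00 → every 10 rows.

Decrease every 10th row.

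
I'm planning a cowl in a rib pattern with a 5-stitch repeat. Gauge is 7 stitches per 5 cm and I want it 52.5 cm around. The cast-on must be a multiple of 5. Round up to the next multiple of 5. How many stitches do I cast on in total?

7 / 5 = 1.4 sts per cm.
52.5 × 1.4 = 73.50 sts.
Next multiple of 5: 75.

CO 75 sts.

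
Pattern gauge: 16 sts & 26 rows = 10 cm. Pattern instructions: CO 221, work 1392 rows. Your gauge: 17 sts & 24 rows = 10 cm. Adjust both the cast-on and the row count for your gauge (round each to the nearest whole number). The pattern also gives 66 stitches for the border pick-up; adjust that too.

Stitches: 221 × 17/16 = 234.81 → 235.
Rows: 1392 × 24/26 = 1284.92 → 1285.
border pick-up: 66 × 17/16 = 70.12 → 70.

Cast on 235 stitches; work 1285 rows; border pick-up 70 stitches.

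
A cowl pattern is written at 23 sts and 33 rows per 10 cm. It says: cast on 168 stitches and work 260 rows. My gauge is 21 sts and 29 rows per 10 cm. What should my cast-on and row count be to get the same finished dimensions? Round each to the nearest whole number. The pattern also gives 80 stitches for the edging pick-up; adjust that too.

Stitches: 168 × 21/23 = 153.39 → 153.
Rows: 260 × 29/33 = 228.48 → 228.
edging pick-up: 80 × 21/23 = 73.04 → 73.

Cast on 153 stitches; work 228 rows; edging pick-up 73 stitches.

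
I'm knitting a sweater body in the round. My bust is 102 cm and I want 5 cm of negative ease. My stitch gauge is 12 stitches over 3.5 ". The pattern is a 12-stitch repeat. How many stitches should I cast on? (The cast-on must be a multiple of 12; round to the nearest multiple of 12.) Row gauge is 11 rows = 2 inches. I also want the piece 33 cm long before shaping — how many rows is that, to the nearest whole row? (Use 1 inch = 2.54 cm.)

Finished = 102 − 5 = 97 cm.
97 cm × 1/2.54 = 38.19 inches.
12/3.5 = 3.429 sts per in; 38.19 × 3.429 = 130.93 sts.
Nearest multiple of 12 → 132.
33 cm = 12.99 inches; × 5.5 = 71.46 → 71 rows.

Cast on 132 stitches; work 71 rows.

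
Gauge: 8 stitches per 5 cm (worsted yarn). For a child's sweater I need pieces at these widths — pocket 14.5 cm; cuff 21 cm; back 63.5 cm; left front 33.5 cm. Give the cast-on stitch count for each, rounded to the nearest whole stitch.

pocket 23; cuff 34; back 102; left front 54.

Rate = 8/5 = 1.6 sts per cm.
pocket: 14.5 × 1.6 = 23.20 → 23.
cuff: 21 × 1.6 = 33.60 → 34.
back: 63.5 × 1.6 = 101.60 → 102.
left front: 33.5 × 1.6 = 53.60 → 54.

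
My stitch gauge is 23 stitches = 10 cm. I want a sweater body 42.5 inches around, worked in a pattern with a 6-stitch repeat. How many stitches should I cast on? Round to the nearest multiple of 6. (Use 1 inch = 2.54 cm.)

42.5 in = 42.5 × 2.54 = 107.95 cm.
23 / 10 = 2.3 sts/cm.
107.95 × 2.3 = 248.28 sts.
→ 246.

CO 246 sts.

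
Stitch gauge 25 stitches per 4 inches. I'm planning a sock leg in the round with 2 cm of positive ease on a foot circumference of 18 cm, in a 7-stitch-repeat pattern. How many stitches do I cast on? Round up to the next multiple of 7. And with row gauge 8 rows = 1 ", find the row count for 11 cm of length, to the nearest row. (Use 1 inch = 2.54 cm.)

Finished = 18 + 2 = 20 cm.
20 cm × 1/2.54 = 7.87 inches.
25/4 = 6.25 sts per in; 7.87 × 6.25 = 49.21 sts.
Next multiple of 7 → 56.
11 cm = 4.33 inches; × 8 = 34.65 → 35 rows.

Cast on 56 stitches; work 35 rows.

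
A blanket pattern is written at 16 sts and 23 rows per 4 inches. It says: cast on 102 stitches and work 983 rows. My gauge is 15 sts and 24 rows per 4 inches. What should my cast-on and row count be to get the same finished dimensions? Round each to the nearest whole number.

Cast on 96 stitches; work 1026 rows.

Stitches: 102 × 15/16 = 95.62 → 96.
Rows: 983 × 24/23 = 1025.74 → 1026.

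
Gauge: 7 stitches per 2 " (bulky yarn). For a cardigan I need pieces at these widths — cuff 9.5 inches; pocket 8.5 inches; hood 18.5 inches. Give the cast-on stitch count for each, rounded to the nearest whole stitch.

Rate = 7/2 = 3.5 sts per in.
cuff: 9.5 × 3.5 = 33.25 → 33.
pocket: 8.5 × 3.5 = 29.75 → 30.
hood: 18.5 × 3.5 = 64.75 → 65.

cuff 33; pocket 30; hood 65.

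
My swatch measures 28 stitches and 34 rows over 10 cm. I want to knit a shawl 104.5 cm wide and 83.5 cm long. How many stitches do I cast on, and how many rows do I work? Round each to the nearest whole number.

Cast on 293 stitches and work 284 rows.

Stitch gauge = 28/10 = 2.8 sts/cm; 104.5 × 2.8 = 292.60 → 293 sts.
Row gauge = 34/10 = 3.4 rows/cm; 83.5 × 3.4 = 283.90 → 284 rows.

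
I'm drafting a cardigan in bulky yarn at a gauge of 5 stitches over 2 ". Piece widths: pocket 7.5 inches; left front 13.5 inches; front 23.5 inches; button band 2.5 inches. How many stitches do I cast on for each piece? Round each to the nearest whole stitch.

pocket 19; left front 34; front 59; button band 6.

Rate = 5/2 = 2.5 sts per in.
pocket: 7.5 × 2.5 = 18.75 → 19.
left front: 13.5 × 2.5 = 33.75 → 34.
front: 23.5 × 2.5 = 58.75 → 59.
button band: 2.5 × 2.5 = 6.25 → 6.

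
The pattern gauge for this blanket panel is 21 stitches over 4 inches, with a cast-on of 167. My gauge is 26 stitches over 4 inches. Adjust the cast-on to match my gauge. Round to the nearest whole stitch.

Cast on 207 stitches.

Scale factor = 26 / 21 = 1.238.
167 × 26 / 21 = 206.76 sts.
→ 207 sts.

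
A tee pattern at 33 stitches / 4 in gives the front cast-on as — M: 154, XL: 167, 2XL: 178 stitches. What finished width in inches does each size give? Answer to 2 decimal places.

33/4 = 8.25 sts per in.
M: 154 / 8.25 = 18.667 → 18.67 in.
XL: 167 / 8.25 = 20.242 → 20.24 in.
2XL: 178 / 8.25 = 21.576 → 21.58 in.

M 18.67 inches; XL 20.24 inches; 2XL 21.58 inches.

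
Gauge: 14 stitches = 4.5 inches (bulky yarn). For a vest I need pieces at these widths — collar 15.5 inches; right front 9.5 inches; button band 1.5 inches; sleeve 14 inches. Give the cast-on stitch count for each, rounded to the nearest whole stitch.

Rate = 14/4.5 = 3.111 sts per in.
collar: 15.5 × 3.111 = 48.22 → 48.
right front: 9.5 × 3.111 = 29.56 → 30.
button band: 1.5 × 3.111 = 4.67 → 5.
sleeve: 14 × 3.111 = 43.56 → 44.

collar 48; right front 30; button band 5; sleeve 44.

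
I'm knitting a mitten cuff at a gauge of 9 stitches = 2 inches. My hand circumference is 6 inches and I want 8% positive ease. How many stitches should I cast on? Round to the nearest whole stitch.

CO 29 sts.

Finished = 6 × 1.08 = 6.48 in.
9 / 2 = 4.5 sts per inch.
6.48 × 4.5 = 29.16 sts.
→ 29 sts.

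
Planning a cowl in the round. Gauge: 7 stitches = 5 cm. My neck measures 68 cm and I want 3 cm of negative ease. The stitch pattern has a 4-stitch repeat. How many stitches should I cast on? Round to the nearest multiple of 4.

Finished = 68 − 3 = 65 cm.
7 / 5 = 1.4 sts/cm.
65 × 1.4 = 91.00 sts.
Nearest multiple of 4: 92.

Cast on 92 stitches.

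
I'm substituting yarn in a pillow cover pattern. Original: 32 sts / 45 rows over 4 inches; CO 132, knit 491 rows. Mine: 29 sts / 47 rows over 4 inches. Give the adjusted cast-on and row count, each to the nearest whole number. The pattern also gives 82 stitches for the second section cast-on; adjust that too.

Stitches: 132 × 29/32 = 119.62 → 120.
Rows: 491 × 47/45 = 512.82 → 513.
second section cast-on: 82 × 29/32 = 74.31 → 74.

Cast on 120 stitches; work 513 rows; second section cast-on 74 stitches.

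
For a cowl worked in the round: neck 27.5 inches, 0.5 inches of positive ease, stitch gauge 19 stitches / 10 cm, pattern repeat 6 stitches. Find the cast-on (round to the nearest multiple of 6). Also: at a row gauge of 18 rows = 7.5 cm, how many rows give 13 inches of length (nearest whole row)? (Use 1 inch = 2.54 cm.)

Cast on 138 stitches; work 79 rows.

Finished = 27.5 + 0.5 = 28 inches.
28 inches × 2.54 = 71.12 cm.
19/10 = 1.9 sts per cm; 71.12 × 1.9 = 135.13 sts.
Nearest multiple of 6 → 138.
13 inches = 33.02 cm; × 2.4 = 79.25 → 79 rows.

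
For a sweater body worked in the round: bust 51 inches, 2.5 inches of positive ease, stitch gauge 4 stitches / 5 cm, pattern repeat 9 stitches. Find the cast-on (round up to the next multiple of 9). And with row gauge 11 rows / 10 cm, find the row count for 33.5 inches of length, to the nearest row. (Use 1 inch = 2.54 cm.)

Cast on 117 stitches; work 94 rows.

Finished = 51 + 2.5 = 53.5 inches.
53.5 inches × 2.54 = 135.89 cm.
4/5 = 0.8 sts per cm; 135.89 × 0.8 = 108.71 sts.
Next multiple of 9 → 117.
33.5 inches = 85.09 cm; × 1.1 = 93.60 → 94 rows.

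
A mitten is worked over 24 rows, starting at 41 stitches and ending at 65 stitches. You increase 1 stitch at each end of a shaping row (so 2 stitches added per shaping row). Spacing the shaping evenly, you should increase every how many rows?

Increase every 2nd row.

Stitches to add: |65 − 41| = 24.
Shaping rows needed: 24 / 2 = 12.
24 rows / 12 = every 2 rows.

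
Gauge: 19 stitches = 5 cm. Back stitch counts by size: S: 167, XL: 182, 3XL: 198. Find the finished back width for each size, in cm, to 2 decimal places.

19/5 = 3.8 sts per cm.
S: 167 / 3.8 = 43.947 → 43.95 cm.
XL: 182 / 3.8 = 47.895 → 47.89 cm.
3XL: 198 / 3.8 = 52.105 → 52.11 cm.

S 43.95 cm; XL 47.89 cm; 3XL 52.11 cm.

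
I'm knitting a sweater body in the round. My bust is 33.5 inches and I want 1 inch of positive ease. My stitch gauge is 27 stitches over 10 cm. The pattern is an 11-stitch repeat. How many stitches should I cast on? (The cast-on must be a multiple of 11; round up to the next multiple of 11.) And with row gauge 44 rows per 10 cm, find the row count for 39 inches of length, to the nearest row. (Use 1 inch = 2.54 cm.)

Cast on 242 stitches; work 436 rows.

Finished = 33.5 + 1 = 34.5 inches.
34.5 inches × 2.54 = 87.63 cm.
27/10 = 2.7 sts per cm; 87.63 × 2.7 = 236.60 sts.
Next multiple of 11 → 242.
39 inches = 99.06 cm; × 4.4 = 435.86 → 436 rows.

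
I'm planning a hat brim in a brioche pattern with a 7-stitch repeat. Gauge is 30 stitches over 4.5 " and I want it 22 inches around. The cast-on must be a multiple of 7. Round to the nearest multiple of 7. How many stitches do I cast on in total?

147 stitches.

30 / 4.5 = 6.667 sts per inch.
22 × 6.667 = 146.67 sts.
Nearest multiple of 7: 147.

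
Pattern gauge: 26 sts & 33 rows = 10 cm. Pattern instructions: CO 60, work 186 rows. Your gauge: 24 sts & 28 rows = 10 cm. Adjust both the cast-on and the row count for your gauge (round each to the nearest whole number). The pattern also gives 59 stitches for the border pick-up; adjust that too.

Stitches: 60 × 24/26 = 55.38 → 55.
Rows: 186 × 28/33 = 157.82 → 158.
border pick-up: 59 × 24/26 = 54.46 → 54.

Cast on 55 stitches; work 158 rows; border pick-up 54 stitches.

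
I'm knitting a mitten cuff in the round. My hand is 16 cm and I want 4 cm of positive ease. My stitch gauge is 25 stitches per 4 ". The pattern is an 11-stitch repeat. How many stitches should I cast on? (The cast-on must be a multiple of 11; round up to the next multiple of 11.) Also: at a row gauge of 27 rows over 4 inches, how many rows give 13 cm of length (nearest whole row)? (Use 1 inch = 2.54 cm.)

Cast on 55 stitches; work 35 rows.

Finished = 16 + 4 = 20 cm.
20 cm × 1/2.54 = 7.87 inches.
25/4 = 6.25 sts per in; 7.87 × 6.25 = 49.21 sts.
Next multiple of 11 → 55.
13 cm = 5.12 inches; × 6.75 = 34.55 → 35 rows.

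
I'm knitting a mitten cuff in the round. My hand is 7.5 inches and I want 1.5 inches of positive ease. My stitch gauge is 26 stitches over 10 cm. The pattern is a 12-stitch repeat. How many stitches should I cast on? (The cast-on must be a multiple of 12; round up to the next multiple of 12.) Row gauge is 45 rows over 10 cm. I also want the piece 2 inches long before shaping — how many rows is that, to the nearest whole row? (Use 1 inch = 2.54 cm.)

Cast on 60 stitches; work 23 rows.

Finished = 7.5 + 1.5 = 9 inches.
9 inches × 2.54 = 22.86 cm.
26/10 = 2.6 sts per cm; 22.86 × 2.6 = 59.44 sts.
Next multiple of 12 → 60.
2 inches = 5.08 cm; × 4.5 = 22.86 → 23 rows.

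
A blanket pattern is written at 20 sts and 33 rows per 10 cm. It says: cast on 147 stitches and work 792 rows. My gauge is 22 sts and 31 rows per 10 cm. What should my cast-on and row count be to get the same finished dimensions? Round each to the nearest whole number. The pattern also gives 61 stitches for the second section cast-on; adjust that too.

Cast on 162 stitches; work 744 rows; second section cast-on 67 stitches.

Stitches: 147 × 22/20 = 161.70 → 162.
Rows: 792 × 31/33 = 744.00 → 744.
second section cast-on: 61 × 22/20 = 67.10 → 67.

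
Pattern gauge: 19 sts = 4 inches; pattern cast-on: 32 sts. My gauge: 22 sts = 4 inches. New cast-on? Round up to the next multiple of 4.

Scale factor = 22 / 19 = 1.158.
32 × 22 / 19 = 37.05 sts.
→ 40 sts.

Cast on 40 stitches.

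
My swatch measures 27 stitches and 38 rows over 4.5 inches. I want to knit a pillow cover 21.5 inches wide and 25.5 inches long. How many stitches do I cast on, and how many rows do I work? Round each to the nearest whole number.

Cast on 129 stitches and work 215 rows.

Stitch gauge = 27/4.5 = 6 sts/in; 21.5 × 6 = 129.00 → 129 sts.
Row gauge = 38/4.5 = 8.444 rows/in; 25.5 × 8.444 = 215.33 → 215 rows.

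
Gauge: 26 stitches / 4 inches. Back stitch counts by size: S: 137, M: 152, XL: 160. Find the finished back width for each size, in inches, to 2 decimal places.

26/4 = 6.5 sts per in.
S: 137 / 6.5 = 21.077 → 21.08 in.
M: 152 / 6.5 = 23.385 → 23.38 in.
XL: 160 / 6.5 = 24.615 → 24.62 in.

S 21.08 inches; M 23.38 inches; XL 24.62 inches.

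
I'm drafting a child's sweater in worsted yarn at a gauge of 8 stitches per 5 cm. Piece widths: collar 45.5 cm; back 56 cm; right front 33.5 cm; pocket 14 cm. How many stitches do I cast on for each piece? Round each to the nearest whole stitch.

Rate = 8/5 = 1.6 sts per cm.
collar: 45.5 × 1.6 = 72.80 → 73.
back: 56 × 1.6 = 89.60 → 90.
right front: 33.5 × 1.6 = 53.60 → 54.
pocket: 14 × 1.6 = 22.40 → 22.

collar 73; back 90; right front 54; pocket 22.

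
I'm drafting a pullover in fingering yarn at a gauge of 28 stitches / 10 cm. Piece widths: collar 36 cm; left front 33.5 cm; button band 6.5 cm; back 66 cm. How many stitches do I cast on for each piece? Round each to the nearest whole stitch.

Rate = 28/10 = 2.8 sts per cm.
collar: 36 × 2.8 = 100.80 → 101.
left front: 33.5 × 2.8 = 93.80 → 94.
button band: 6.5 × 2.8 = 18.20 → 18.
back: 66 × 2.8 = 184.80 → 185.

collar 101; left front 94; button band 18; back 185.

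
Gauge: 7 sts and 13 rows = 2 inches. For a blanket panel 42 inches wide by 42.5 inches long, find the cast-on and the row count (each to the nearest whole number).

Cast on 147 stitches and work 276 rows.

Stitch gauge = 7/2 = 3.5 sts/in; 42 × 3.5 = 147.00 → 147 sts.
Row gauge = 13/2 = 6.5 rows/in; 42.5 × 6.5 = 276.25 → 276 rows.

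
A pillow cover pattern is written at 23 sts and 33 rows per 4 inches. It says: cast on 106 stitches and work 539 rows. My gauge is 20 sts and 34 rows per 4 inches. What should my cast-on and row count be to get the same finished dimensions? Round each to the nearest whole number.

Stitches: 106 × 20/23 = 92.17 → 92.
Rows: 539 × 34/33 = 555.33 → 555.

Cast on 92 stitches; work 555 rows.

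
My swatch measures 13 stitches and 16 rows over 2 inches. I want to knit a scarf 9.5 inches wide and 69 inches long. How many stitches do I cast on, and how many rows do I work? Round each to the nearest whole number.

Cast on 62 stitches and work 552 rows.

Stitch gauge = 13/2 = 6.5 sts/in; 9.5 × 6.5 = 61.75 → 62 sts.
Row gauge = 16/2 = 8 rows/in; 69 × 8 = 552.00 → 552 rows.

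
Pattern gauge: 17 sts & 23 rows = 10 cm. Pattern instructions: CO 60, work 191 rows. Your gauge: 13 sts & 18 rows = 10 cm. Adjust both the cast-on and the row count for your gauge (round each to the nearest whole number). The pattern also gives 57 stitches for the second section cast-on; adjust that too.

Cast on 46 stitches; work 149 rows; second section cast-on 44 stitches.

Stitches: 60 × 13/17 = 45.88 → 46.
Rows: 191 × 18/23 = 149.48 → 149.
second section cast-on: 57 × 13/17 = 43.59 → 44.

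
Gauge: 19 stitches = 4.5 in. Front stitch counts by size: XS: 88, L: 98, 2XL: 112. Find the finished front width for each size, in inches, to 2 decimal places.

XS 20.84 inches; L 23.21 inches; 2XL 26.53 inches.

19/4.5 = 4.222 sts per in.
XS: 88 / 4.222 = 20.842 → 20.84 in.
L: 98 / 4.222 = 23.211 → 23.21 in.
2XL: 112 / 4.222 = 26.526 → 26.53 in.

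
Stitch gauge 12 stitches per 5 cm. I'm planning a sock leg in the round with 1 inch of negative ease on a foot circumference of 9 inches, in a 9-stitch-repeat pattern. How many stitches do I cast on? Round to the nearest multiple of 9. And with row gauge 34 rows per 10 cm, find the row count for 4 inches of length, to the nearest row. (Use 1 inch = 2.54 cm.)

Cast on 45 stitches; work 35 rows.

Finished = 9 − 1 = 8 inches.
8 inches × 2.54 = 20.32 cm.
12/5 = 2.4 sts per cm; 20.32 × 2.4 = 48.77 sts.
Nearest multiple of 9 → 45.
4 inches = 10.16 cm; × 3.4 = 34.54 → 35 rows.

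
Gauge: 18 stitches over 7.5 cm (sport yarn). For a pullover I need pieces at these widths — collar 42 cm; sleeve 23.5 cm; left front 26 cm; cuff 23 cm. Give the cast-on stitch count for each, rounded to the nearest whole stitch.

Rate = 18/7.5 = 2.4 sts per cm.
collar: 42 × 2.4 = 100.80 → 101.
sleeve: 23.5 × 2.4 = 56.40 → 56.
left front: 26 × 2.4 = 62.40 → 62.
cuff: 23 × 2.4 = 55.20 → 55.

collar 101; sleeve 56; left front 62; cuff 55.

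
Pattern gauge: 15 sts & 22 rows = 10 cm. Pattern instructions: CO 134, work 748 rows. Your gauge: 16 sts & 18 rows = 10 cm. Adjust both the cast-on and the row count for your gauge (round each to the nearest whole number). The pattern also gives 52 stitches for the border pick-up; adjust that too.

Stitches: 134 × 16/15 = 142.93 → 143.
Rows: 748 × 18/22 = 612.00 → 612.
border pick-up: 52 × 16/15 = 55.47 → 55.

Cast on 143 stitches; work 612 rows; border pick-up 55 stitches.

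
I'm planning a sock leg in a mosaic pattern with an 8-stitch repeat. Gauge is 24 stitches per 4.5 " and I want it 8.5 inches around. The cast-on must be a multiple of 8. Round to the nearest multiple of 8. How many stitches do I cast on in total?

24 / 4.5 = 5.333 sts per inch.
8.5 × 5.333 = 45.33 sts.
Nearest multiple of 8: 48.

CO 48 sts.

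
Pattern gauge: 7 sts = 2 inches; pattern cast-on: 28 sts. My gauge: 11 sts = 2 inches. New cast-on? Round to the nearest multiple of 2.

Scale factor = 11 / 7 = 1.571.
28 × 11 / 7 = 44.00 sts.

Cast on 44 stitches.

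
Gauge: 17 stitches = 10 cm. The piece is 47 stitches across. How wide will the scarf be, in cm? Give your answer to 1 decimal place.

27.6 cm.

17 stitches / 10 cm = 1.7 stitches per cm.
47 / 1.7 = 27.65 cm.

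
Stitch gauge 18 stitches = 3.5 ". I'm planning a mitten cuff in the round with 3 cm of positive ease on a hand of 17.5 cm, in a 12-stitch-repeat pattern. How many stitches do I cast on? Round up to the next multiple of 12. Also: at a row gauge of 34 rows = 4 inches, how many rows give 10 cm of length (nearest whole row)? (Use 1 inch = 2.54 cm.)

Finished = 17.5 + 3 = 20.5 cm.
20.5 cm × 1/2.54 = 8.07 inches.
18/3.5 = 5.143 sts per in; 8.07 × 5.143 = 41.51 sts.
Next multiple of 12 → 48.
10 cm = 3.94 inches; × 8.5 = 33.46 → 33 rows.

Cast on 48 stitches; work 33 rows.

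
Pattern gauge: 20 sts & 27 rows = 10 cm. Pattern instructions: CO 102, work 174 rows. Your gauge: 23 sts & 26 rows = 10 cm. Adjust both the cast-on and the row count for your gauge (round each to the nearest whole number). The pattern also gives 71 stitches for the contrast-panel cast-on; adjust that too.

Cast on 117 stitches; work 168 rows; contrast-panel cast-on 82 stitches.

Stitches: 102 × 23/20 = 117.30 → 117.
Rows: 174 × 26/27 = 167.56 → 168.
contrast-panel cast-on: 71 × 23/20 = 81.65 → 82.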